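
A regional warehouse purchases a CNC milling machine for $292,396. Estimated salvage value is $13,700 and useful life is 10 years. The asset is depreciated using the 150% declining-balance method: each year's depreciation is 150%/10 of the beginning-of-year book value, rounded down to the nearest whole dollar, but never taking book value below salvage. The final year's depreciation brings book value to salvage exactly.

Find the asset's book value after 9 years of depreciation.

$67,727

Depreciable base = $292,396 − $13,700 = $278,696.
Year 1: ⌊$292,396 × 150%/10⌋ = $43,859. Book value $248,537.
Year 2: ⌊$248,537 × 150%/10⌋ = $37,280. Book value $211,257.
Year 3: ⌊$211,257 × 150%/10⌋ = $31,688. Book value $179,569.
Year 4: ⌊$179,569 × 150%/10⌋ = $26,935. Book value $152,634.
Year 5: ⌊$152,634 × 150%/10⌋ = $22,895. Book value $129,739.
Year 6: ⌊$129,739 × 150%/10⌋ = $19,460. Book value $110,279.
Year 7: ⌊$110,279 × 150%/10⌋ = $16,541. Book value $93,738.
Year 8: ⌊$93,738 × 150%/10⌋ = $14,060. Book value $79,678.
Year 9: ⌊$79,678 × 150%/10⌋ = $11,951. Book value $67,727.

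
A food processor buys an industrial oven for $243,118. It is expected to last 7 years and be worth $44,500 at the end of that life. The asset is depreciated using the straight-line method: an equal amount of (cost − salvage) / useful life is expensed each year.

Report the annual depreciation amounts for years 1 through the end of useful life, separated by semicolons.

$28,374; $28,374; $28,374; $28,374; $28,374; $28,374; $28,374

Depreciable base = $243,118 − $44,500 = $198,618.
Annual expense = $198,618 / 7 = $28,374.
End of year 1: book value $214,744.
End of year 2: book value $186,370.
End of year 3: book value $157,996.
End of year 4: book value $129,622.
End of year 5: book value $101,248.
End of year 6: book value $72,874.
End of year 7: book value $44,500.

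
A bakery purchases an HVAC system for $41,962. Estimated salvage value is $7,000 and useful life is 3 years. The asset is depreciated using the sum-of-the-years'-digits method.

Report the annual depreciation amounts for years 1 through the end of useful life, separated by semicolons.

$17,481; $11,654; $5,827

Depreciable base = $41,962 − $7,000 = $34,962.
Sum of the years' digits = 3+2+1 = 6.
Year 1: $34,962 × 3/6 = $17,481. Book value $24,481.
Year 2: $34,962 × 2/6 = $11,654. Book value $12,827.
Year 3: $34,962 × 1/6 = $5,827. Book value $7,000.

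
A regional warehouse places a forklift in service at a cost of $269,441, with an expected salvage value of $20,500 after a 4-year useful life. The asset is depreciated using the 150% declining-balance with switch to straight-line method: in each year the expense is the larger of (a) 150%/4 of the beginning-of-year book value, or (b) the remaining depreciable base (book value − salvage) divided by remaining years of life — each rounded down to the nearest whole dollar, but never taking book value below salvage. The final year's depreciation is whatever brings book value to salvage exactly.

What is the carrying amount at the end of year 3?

$62,876

Depreciable base = $269,441 − $20,500 = $248,941.
Year 1: DB = ⌊$269,441 × 150%/4⌋ = $101,040; SL = ⌊$248,941/4⌋ = $62,235 → take DB $101,040. Book value $168,401.
Year 2: DB = ⌊$168,401 × 150%/4⌋ = $63,150; SL = ⌊$147,901/3⌋ = $49,300 → take DB $63,150. Book value $105,251.
Year 3: DB = ⌊$105,251 × 150%/4⌋ = $39,469; SL = ⌊$84,751/2⌋ = $42,375 → take SL $42,375. Book value $62,876.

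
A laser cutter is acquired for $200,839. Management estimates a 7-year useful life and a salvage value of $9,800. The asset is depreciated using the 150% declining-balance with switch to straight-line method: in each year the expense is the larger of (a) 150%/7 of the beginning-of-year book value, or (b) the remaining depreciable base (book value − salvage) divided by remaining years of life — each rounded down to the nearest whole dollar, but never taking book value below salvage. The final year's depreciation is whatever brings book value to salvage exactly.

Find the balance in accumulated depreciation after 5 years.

Depreciable base = $200,839 − $9,800 = $191,039.
Year 1: DB = ⌊$200,839 × 150%/7⌋ = $43,036; SL = ⌊$191,039/7⌋ = $27,291 → take DB $43,036. Book value $157,803.
Year 2: DB = ⌊$157,803 × 150%/7⌋ = $33,814; SL = ⌊$148,003/6⌋ = $24,667 → take DB $33,814. Book value $123,989.
Year 3: DB = ⌊$123,989 × 150%/7⌋ = $26,569; SL = ⌊$114,189/5⌋ = $22,837 → take DB $26,569. Book value $97,420.
Year 4: DB = ⌊$97,420 × 150%/7⌋ = $20,875; SL = ⌊$87,620/4⌋ = $21,905 → take SL $21,905. Book value $75,515.
Year 5: DB = ⌊$75,515 × 150%/7⌋ = $16,181; SL = ⌊$65,715/3⌋ = $21,905 → take SL $21,905. Book value $53,610.
Accumulated through year 5 = $200,839 − $53,610 = $147,229.

$147,229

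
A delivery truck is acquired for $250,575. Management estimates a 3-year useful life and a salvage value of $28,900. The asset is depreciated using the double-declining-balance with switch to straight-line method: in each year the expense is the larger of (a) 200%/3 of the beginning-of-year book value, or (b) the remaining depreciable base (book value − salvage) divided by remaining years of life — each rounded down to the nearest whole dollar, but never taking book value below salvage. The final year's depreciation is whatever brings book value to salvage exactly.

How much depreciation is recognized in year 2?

$54,625

Depreciable base = $250,575 − $28,900 = $221,675.
Year 1: DB = ⌊$250,575 × 200%/3⌋ = $167,050; SL = ⌊$221,675/3⌋ = $73,891 → take DB $167,050. Book value $83,525.
Year 2: DB = ⌊$83,525 × 200%/3⌋ = $55,683; SL = ⌊$54,625/2⌋ = $27,312 → take DB $55,683, capped at $54,625. Book value $28,900.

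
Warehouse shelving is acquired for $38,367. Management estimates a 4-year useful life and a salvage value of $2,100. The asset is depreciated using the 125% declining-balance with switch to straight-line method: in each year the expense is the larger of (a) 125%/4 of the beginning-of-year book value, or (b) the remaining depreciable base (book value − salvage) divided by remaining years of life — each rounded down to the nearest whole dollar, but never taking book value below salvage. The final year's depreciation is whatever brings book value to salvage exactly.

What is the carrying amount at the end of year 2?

$18,135

Depreciable base = $38,367 − $2,100 = $36,267.
Year 1: DB = ⌊$38,367 × 125%/4⌋ = $11,989; SL = ⌊$36,267/4⌋ = $9,066 → take DB $11,989. Book value $26,378.
Year 2: DB = ⌊$26,378 × 125%/4⌋ = $8,243; SL = ⌊$24,278/3⌋ = $8,092 → take DB $8,243. Book value $18,135.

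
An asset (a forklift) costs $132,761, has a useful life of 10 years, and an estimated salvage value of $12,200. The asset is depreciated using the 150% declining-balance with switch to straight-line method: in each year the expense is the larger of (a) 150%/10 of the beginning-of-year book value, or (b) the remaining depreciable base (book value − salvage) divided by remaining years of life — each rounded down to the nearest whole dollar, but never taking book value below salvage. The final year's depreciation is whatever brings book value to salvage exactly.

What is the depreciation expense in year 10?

Depreciable base = $132,761 − $12,200 = $120,561.
Year 1: DB = ⌊$132,761 × 150%/10⌋ = $19,914; SL = ⌊$120,561/10⌋ = $12,056 → take DB $19,914. Book value $112,847.
Year 2: DB = ⌊$112,847 × 150%/10⌋ = $16,927; SL = ⌊$100,647/9⌋ = $11,183 → take DB $16,927. Book value $95,920.
Year 3: DB = ⌊$95,920 × 150%/10⌋ = $14,388; SL = ⌊$83,720/8⌋ = $10,465 → take DB $14,388. Book value $81,532.
Year 4: DB = ⌊$81,532 × 150%/10⌋ = $12,229; SL = ⌊$69,332/7⌋ = $9,904 → take DB $12,229. Book value $69,303.
Year 5: DB = ⌊$69,303 × 150%/10⌋ = $10,395; SL = ⌊$57,103/6⌋ = $9,517 → take DB $10,395. Book value $58,908.
Year 6: DB = ⌊$58,908 × 150%/10⌋ = $8,836; SL = ⌊$46,708/5⌋ = $9,341 → take SL $9,341. Book value $49,567.
Year 7: DB = ⌊$49,567 × 150%/10⌋ = $7,435; SL = ⌊$37,367/4⌋ = $9,341 → take SL $9,341. Book value $40,226.
Year 8: DB = ⌊$40,226 × 150%/10⌋ = $6,033; SL = ⌊$28,026/3⌋ = $9,342 → take SL $9,342. Book value $30,884.
Year 9: DB = ⌊$30,884 × 150%/10⌋ = $4,632; SL = ⌊$18,684/2⌋ = $9,342 → take SL $9,342. Book value $21,542.
Year 10 (final): $21,542 − $12,200 = $9,342. Book value $12,200.

$9,342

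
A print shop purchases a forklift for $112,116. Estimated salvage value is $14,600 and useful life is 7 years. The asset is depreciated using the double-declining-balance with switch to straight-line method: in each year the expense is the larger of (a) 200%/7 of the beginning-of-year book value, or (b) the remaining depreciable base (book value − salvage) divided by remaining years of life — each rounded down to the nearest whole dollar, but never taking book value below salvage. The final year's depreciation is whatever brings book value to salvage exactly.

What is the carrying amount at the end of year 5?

Depreciable base = $112,116 − $14,600 = $97,516.
Year 1: DB = ⌊$112,116 × 200%/7⌋ = $32,033; SL = ⌊$97,516/7⌋ = $13,930 → take DB $32,033. Book value $80,083.
Year 2: DB = ⌊$80,083 × 200%/7⌋ = $22,880; SL = ⌊$65,483/6⌋ = $10,913 → take DB $22,880. Book value $57,203.
Year 3: DB = ⌊$57,203 × 200%/7⌋ = $16,343; SL = ⌊$42,603/5⌋ = $8,520 → take DB $16,343. Book value $40,860.
Year 4: DB = ⌊$40,860 × 200%/7⌋ = $11,674; SL = ⌊$26,260/4⌋ = $6,565 → take DB $11,674. Book value $29,186.
Year 5: DB = ⌊$29,186 × 200%/7⌋ = $8,338; SL = ⌊$14,586/3⌋ = $4,862 → take DB $8,338. Book value $20,848.

$20,848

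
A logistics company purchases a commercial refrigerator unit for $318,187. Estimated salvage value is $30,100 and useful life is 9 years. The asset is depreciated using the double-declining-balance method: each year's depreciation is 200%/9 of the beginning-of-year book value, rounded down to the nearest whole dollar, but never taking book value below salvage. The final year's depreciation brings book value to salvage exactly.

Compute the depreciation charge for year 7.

Depreciable base = $318,187 − $30,100 = $288,087.
Year 1: ⌊$318,187 × 200%/9⌋ = $70,708. Book value $247,479.
Year 2: ⌊$247,479 × 200%/9⌋ = $54,995. Book value $192,484.
Year 3: ⌊$192,484 × 200%/9⌋ = $42,774. Book value $149,710.
Year 4: ⌊$149,710 × 200%/9⌋ = $33,268. Book value $116,442.
Year 5: ⌊$116,442 × 200%/9⌋ = $25,876. Book value $90,566.
Year 6: ⌊$90,566 × 200%/9⌋ = $20,125. Book value $70,441.
Year 7: ⌊$70,441 × 200%/9⌋ = $15,653. Book value $54,788.

$15,653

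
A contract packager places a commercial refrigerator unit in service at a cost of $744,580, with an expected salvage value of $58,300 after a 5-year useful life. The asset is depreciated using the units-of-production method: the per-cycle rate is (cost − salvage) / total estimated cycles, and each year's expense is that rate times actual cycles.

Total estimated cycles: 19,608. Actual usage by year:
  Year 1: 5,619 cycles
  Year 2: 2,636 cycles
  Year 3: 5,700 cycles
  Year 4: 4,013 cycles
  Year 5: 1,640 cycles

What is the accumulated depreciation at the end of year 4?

Depreciable base = $744,580 − $58,300 = $686,280.
Rate = $686,280 / 19,608 cycles = $35 per cycle.
Year 1: 5,619 × $35 = $196,665. Book value $547,915.
Year 2: 2,636 × $35 = $92,260. Book value $455,655.
Year 3: 5,700 × $35 = $199,500. Book value $256,155.
Year 4: 4,013 × $35 = $140,455. Book value $115,700.
Accumulated through year 4 = $744,580 − $115,700 = $628,880.

$628,880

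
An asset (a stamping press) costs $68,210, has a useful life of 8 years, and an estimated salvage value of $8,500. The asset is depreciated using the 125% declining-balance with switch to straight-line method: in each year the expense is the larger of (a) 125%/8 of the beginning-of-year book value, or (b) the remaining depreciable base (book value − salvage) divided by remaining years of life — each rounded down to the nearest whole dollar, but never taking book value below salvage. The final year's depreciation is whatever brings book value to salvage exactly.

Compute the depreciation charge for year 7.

Depreciable base = $68,210 − $8,500 = $59,710.
Year 1: DB = ⌊$68,210 × 125%/8⌋ = $10,657; SL = ⌊$59,710/8⌋ = $7,463 → take DB $10,657. Book value $57,553.
Year 2: DB = ⌊$57,553 × 125%/8⌋ = $8,992; SL = ⌊$49,053/7⌋ = $7,007 → take DB $8,992. Book value $48,561.
Year 3: DB = ⌊$48,561 × 125%/8⌋ = $7,587; SL = ⌊$40,061/6⌋ = $6,676 → take DB $7,587. Book value $40,974.
Year 4: DB = ⌊$40,974 × 125%/8⌋ = $6,402; SL = ⌊$32,474/5⌋ = $6,494 → take SL $6,494. Book value $34,480.
Year 5: DB = ⌊$34,480 × 125%/8⌋ = $5,387; SL = ⌊$25,980/4⌋ = $6,495 → take SL $6,495. Book value $27,985.
Year 6: DB = ⌊$27,985 × 125%/8⌋ = $4,372; SL = ⌊$19,485/3⌋ = $6,495 → take SL $6,495. Book value $21,490.
Year 7: DB = ⌊$21,490 × 125%/8⌋ = $3,357; SL = ⌊$12,990/2⌋ = $6,495 → take SL $6,495. Book value $14,995.

$6,495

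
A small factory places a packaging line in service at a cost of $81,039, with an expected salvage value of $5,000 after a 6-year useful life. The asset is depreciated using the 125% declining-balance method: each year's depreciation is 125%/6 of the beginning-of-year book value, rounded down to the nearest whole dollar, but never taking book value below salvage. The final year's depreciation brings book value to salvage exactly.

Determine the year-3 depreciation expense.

Depreciable base = $81,039 − $5,000 = $76,039.
Year 1: ⌊$81,039 × 125%/6⌋ = $16,883. Book value $64,156.
Year 2: ⌊$64,156 × 125%/6⌋ = $13,365. Book value $50,791.
Year 3: ⌊$50,791 × 125%/6⌋ = $10,581. Book value $40,210.

$10,581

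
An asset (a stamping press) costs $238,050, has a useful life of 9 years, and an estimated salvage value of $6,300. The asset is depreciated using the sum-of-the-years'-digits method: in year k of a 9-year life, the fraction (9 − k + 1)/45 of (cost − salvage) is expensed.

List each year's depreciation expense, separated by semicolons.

Depreciable base = $238,050 − $6,300 = $231,750.
Sum of the years' digits = 9+8+7+6+5+4+3+2+1 = 45.
Year 1: $231,750 × 9/45 = $46,350. Book value $191,700.
Year 2: $231,750 × 8/45 = $41,200. Book value $150,500.
Year 3: $231,750 × 7/45 = $36,050. Book value $114,450.
Year 4: $231,750 × 6/45 = $30,900. Book value $83,550.
Year 5: $231,750 × 5/45 = $25,750. Book value $57,800.
Year 6: $231,750 × 4/45 = $20,600. Book value $37,200.
Year 7: $231,750 × 3/45 = $15,450. Book value $21,750.
Year 8: $231,750 × 2/45 = $10,300. Book value $11,450.
Year 9: $231,750 × 1/45 = $5,150. Book value $6,300.

$46,350; $41,200; $36,050; $30,900; $25,750; $20,600; $15,450; $10,300; $5,150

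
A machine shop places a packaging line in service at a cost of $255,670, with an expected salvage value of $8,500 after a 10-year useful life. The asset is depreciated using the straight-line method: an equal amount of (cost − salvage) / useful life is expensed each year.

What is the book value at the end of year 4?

Depreciable base = $255,670 − $8,500 = $247,170.
Annual expense = $247,170 / 10 = $24,717.
End of year 1: book value $230,953.
End of year 2: book value $206,236.
End of year 3: book value $181,519.
End of year 4: book value $156,802.

$156,802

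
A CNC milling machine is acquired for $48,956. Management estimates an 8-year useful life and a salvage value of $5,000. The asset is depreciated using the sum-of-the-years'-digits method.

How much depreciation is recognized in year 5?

$4,884

Depreciable base = $48,956 − $5,000 = $43,956.
Sum of the years' digits = 8+7+6+5+4+3+2+1 = 36.
Year 1: $43,956 × 8/36 = $9,768. Book value $39,188.
Year 2: $43,956 × 7/36 = $8,547. Book value $30,641.
Year 3: $43,956 × 6/36 = $7,326. Book value $23,315.
Year 4: $43,956 × 5/36 = $6,105. Book value $17,210.
Year 5: $43,956 × 4/36 = $4,884. Book value $12,326.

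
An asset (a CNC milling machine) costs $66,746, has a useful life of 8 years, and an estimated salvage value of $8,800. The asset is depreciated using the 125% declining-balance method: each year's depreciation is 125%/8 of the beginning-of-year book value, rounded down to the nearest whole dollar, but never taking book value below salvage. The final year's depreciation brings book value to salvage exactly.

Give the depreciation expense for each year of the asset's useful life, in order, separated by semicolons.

$10,429; $8,799; $7,424; $6,264; $5,285; $4,460; $3,763; $11,522

Depreciable base = $66,746 − $8,800 = $57,946.
Year 1: ⌊$66,746 × 125%/8⌋ = $10,429. Book value $56,317.
Year 2: ⌊$56,317 × 125%/8⌋ = $8,799. Book value $47,518.
Year 3: ⌊$47,518 × 125%/8⌋ = $7,424. Book value $40,094.
Year 4: ⌊$40,094 × 125%/8⌋ = $6,264. Book value $33,830.
Year 5: ⌊$33,830 × 125%/8⌋ = $5,285. Book value $28,545.
Year 6: ⌊$28,545 × 125%/8⌋ = $4,460. Book value $24,085.
Year 7: ⌊$24,085 × 125%/8⌋ = $3,763. Book value $20,322.
Year 8 (final): $20,322 − $8,800 = $11,522. Book value $8,800.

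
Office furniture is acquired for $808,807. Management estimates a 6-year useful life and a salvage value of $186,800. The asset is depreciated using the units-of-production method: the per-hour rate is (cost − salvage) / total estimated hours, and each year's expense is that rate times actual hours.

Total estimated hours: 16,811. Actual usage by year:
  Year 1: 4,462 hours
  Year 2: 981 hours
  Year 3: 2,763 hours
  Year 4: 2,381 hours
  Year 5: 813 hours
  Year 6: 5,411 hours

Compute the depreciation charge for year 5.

Depreciable base = $808,807 − $186,800 = $622,007.
Rate = $622,007 / 16,811 hours = $37 per hour.
Year 1: 4,462 × $37 = $165,094. Book value $643,713.
Year 2: 981 × $37 = $36,297. Book value $607,416.
Year 3: 2,763 × $37 = $102,231. Book value $505,185.
Year 4: 2,381 × $37 = $88,097. Book value $417,088.
Year 5: 813 × $37 = $30,081. Book value $387,007.

$30,081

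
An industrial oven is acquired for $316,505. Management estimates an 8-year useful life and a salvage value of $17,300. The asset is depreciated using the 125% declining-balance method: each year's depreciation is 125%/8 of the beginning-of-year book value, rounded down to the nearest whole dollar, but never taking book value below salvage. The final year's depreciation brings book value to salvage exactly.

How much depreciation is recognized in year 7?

Depreciable base = $316,505 − $17,300 = $299,205.
Year 1: ⌊$316,505 × 125%/8⌋ = $49,453. Book value $267,052.
Year 2: ⌊$267,052 × 125%/8⌋ = $41,726. Book value $225,326.
Year 3: ⌊$225,326 × 125%/8⌋ = $35,207. Book value $190,119.
Year 4: ⌊$190,119 × 125%/8⌋ = $29,706. Book value $160,413.
Year 5: ⌊$160,413 × 125%/8⌋ = $25,064. Book value $135,349.
Year 6: ⌊$135,349 × 125%/8⌋ = $21,148. Book value $114,201.
Year 7: ⌊$114,201 × 125%/8⌋ = $17,843. Book value $96,358.

$17,843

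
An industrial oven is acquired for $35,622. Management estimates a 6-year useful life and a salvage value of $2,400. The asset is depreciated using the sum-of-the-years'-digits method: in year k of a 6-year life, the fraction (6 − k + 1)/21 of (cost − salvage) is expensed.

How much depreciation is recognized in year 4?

$4,746

Depreciable base = $35,622 − $2,400 = $33,222.
Sum of the years' digits = 6+5+4+3+2+1 = 21.
Year 1: $33,222 × 6/21 = $9,492. Book value $26,130.
Year 2: $33,222 × 5/21 = $7,910. Book value $18,220.
Year 3: $33,222 × 4/21 = $6,328. Book value $11,892.
Year 4: $33,222 × 3/21 = $4,746. Book value $7,146.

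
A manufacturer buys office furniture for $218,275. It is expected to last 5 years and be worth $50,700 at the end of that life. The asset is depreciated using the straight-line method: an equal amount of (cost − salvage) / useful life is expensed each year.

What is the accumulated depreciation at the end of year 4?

$134,060

Depreciable base = $218,275 − $50,700 = $167,575.
Annual expense = $167,575 / 5 = $33,515.
End of year 1: book value $184,760.
End of year 2: book value $151,245.
End of year 3: book value $117,730.
End of year 4: book value $84,215.
Accumulated through year 4 = $218,275 − $84,215 = $134,060.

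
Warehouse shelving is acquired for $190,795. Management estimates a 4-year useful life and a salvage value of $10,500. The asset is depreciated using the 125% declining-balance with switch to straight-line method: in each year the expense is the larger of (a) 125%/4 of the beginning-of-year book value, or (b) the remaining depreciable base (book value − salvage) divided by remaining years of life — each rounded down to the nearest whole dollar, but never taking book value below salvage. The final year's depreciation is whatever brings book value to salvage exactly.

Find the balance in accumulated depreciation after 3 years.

$140,454

Depreciable base = $190,795 − $10,500 = $180,295.
Year 1: DB = ⌊$190,795 × 125%/4⌋ = $59,623; SL = ⌊$180,295/4⌋ = $45,073 → take DB $59,623. Book value $131,172.
Year 2: DB = ⌊$131,172 × 125%/4⌋ = $40,991; SL = ⌊$120,672/3⌋ = $40,224 → take DB $40,991. Book value $90,181.
Year 3: DB = ⌊$90,181 × 125%/4⌋ = $28,181; SL = ⌊$79,681/2⌋ = $39,840 → take SL $39,840. Book value $50,341.
Accumulated through year 3 = $190,795 − $50,341 = $140,454.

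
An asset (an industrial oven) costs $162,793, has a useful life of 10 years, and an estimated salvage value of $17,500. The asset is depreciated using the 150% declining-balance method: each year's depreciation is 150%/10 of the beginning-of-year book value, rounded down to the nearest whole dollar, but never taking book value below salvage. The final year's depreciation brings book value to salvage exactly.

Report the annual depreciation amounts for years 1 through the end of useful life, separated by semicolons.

$24,418; $20,756; $17,642; $14,996; $12,747; $10,835; $9,209; $7,828; $6,654; $20,208

Depreciable base = $162,793 − $17,500 = $145,293.
Year 1: ⌊$162,793 × 150%/10⌋ = $24,418. Book value $138,375.
Year 2: ⌊$138,375 × 150%/10⌋ = $20,756. Book value $117,619.
Year 3: ⌊$117,619 × 150%/10⌋ = $17,642. Book value $99,977.
Year 4: ⌊$99,977 × 150%/10⌋ = $14,996. Book value $84,981.
Year 5: ⌊$84,981 × 150%/10⌋ = $12,747. Book value $72,234.
Year 6: ⌊$72,234 × 150%/10⌋ = $10,835. Book value $61,399.
Year 7: ⌊$61,399 × 150%/10⌋ = $9,209. Book value $52,190.
Year 8: ⌊$52,190 × 150%/10⌋ = $7,828. Book value $44,362.
Year 9: ⌊$44,362 × 150%/10⌋ = $6,654. Book value $37,708.
Year 10 (final): $37,708 − $17,500 = $20,208. Book value $17,500.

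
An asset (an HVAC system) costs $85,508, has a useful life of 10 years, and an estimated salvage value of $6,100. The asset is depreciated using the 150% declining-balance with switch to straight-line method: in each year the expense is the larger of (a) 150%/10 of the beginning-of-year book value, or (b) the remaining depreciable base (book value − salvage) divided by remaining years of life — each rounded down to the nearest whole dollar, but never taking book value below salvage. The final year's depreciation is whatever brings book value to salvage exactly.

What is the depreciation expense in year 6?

Depreciable base = $85,508 − $6,100 = $79,408.
Year 1: DB = ⌊$85,508 × 150%/10⌋ = $12,826; SL = ⌊$79,408/10⌋ = $7,940 → take DB $12,826. Book value $72,682.
Year 2: DB = ⌊$72,682 × 150%/10⌋ = $10,902; SL = ⌊$66,582/9⌋ = $7,398 → take DB $10,902. Book value $61,780.
Year 3: DB = ⌊$61,780 × 150%/10⌋ = $9,267; SL = ⌊$55,680/8⌋ = $6,960 → take DB $9,267. Book value $52,513.
Year 4: DB = ⌊$52,513 × 150%/10⌋ = $7,876; SL = ⌊$46,413/7⌋ = $6,630 → take DB $7,876. Book value $44,637.
Year 5: DB = ⌊$44,637 × 150%/10⌋ = $6,695; SL = ⌊$38,537/6⌋ = $6,422 → take DB $6,695. Book value $37,942.
Year 6: DB = ⌊$37,942 × 150%/10⌋ = $5,691; SL = ⌊$31,842/5⌋ = $6,368 → take SL $6,368. Book value $31,574.

$6,368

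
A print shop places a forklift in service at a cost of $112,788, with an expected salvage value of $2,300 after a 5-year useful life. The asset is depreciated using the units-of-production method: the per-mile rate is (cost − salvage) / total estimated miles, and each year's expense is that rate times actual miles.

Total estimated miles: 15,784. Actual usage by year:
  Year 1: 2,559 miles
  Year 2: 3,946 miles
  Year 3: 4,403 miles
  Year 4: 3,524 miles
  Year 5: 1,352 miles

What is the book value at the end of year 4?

$11,764

Depreciable base = $112,788 − $2,300 = $110,488.
Rate = $110,488 / 15,784 miles = $7 per mile.
Year 1: 2,559 × $7 = $17,913. Book value $94,875.
Year 2: 3,946 × $7 = $27,622. Book value $67,253.
Year 3: 4,403 × $7 = $30,821. Book value $36,432.
Year 4: 3,524 × $7 = $24,668. Book value $11,764.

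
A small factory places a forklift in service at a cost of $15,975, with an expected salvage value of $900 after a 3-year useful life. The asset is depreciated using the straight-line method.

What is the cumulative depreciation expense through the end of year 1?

Depreciable base = $15,975 − $900 = $15,075.
Annual expense = $15,075 / 3 = $5,025.
End of year 1: book value $10,950.
Accumulated through year 1 = $15,975 − $10,950 = $5,025.

$5,025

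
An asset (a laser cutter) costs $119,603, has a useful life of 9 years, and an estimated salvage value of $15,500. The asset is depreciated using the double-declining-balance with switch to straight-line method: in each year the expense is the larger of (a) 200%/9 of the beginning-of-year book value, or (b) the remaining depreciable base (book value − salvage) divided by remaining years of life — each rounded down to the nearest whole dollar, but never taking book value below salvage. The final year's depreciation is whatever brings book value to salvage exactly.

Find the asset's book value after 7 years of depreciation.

$20,595

Depreciable base = $119,603 − $15,500 = $104,103.
Year 1: DB = ⌊$119,603 × 200%/9⌋ = $26,578; SL = ⌊$104,103/9⌋ = $11,567 → take DB $26,578. Book value $93,025.
Year 2: DB = ⌊$93,025 × 200%/9⌋ = $20,672; SL = ⌊$77,525/8⌋ = $9,690 → take DB $20,672. Book value $72,353.
Year 3: DB = ⌊$72,353 × 200%/9⌋ = $16,078; SL = ⌊$56,853/7⌋ = $8,121 → take DB $16,078. Book value $56,275.
Year 4: DB = ⌊$56,275 × 200%/9⌋ = $12,505; SL = ⌊$40,775/6⌋ = $6,795 → take DB $12,505. Book value $43,770.
Year 5: DB = ⌊$43,770 × 200%/9⌋ = $9,726; SL = ⌊$28,270/5⌋ = $5,654 → take DB $9,726. Book value $34,044.
Year 6: DB = ⌊$34,044 × 200%/9⌋ = $7,565; SL = ⌊$18,544/4⌋ = $4,636 → take DB $7,565. Book value $26,479.
Year 7: DB = ⌊$26,479 × 200%/9⌋ = $5,884; SL = ⌊$10,979/3⌋ = $3,659 → take DB $5,884. Book value $20,595.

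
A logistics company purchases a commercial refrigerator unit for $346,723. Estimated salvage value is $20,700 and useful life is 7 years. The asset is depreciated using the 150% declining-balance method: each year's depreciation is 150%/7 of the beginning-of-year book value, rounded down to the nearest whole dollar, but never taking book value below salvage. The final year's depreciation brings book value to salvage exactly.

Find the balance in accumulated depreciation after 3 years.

Depreciable base = $346,723 − $20,700 = $326,023.
Year 1: ⌊$346,723 × 150%/7⌋ = $74,297. Book value $272,426.
Year 2: ⌊$272,426 × 150%/7⌋ = $58,377. Book value $214,049.
Year 3: ⌊$214,049 × 150%/7⌋ = $45,867. Book value $168,182.
Accumulated through year 3 = $346,723 − $168,182 = $178,541.

$178,541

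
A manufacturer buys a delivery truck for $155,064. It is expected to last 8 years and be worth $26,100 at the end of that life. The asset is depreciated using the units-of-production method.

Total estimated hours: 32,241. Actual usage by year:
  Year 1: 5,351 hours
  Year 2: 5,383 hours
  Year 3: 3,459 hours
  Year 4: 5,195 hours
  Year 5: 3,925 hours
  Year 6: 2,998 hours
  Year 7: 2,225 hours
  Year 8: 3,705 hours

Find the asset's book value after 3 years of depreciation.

$98,292

Depreciable base = $155,064 − $26,100 = $128,964.
Rate = $128,964 / 32,241 hours = $4 per hour.
Year 1: 5,351 × $4 = $21,404. Book value $133,660.
Year 2: 5,383 × $4 = $21,532. Book value $112,128.
Year 3: 3,459 × $4 = $13,836. Book value $98,292.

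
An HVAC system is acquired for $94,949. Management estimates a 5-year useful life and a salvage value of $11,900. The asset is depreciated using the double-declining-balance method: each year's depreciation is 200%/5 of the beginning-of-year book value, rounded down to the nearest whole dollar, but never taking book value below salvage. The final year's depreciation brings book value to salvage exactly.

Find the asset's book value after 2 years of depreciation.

Depreciable base = $94,949 − $11,900 = $83,049.
Year 1: ⌊$94,949 × 200%/5⌋ = $37,979. Book value $56,970.
Year 2: ⌊$56,970 × 200%/5⌋ = $22,788. Book value $34,182.

$34,182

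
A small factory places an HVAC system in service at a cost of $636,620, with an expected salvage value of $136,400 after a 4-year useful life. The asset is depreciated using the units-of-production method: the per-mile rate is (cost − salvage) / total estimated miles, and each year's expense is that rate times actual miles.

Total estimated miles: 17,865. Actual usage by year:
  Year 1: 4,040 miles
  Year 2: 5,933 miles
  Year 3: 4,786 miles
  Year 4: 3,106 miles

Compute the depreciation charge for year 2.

Depreciable base = $636,620 − $136,400 = $500,220.
Rate = $500,220 / 17,865 miles = $28 per mile.
Year 1: 4,040 × $28 = $113,120. Book value $523,500.
Year 2: 5,933 × $28 = $166,124. Book value $357,376.

$166,124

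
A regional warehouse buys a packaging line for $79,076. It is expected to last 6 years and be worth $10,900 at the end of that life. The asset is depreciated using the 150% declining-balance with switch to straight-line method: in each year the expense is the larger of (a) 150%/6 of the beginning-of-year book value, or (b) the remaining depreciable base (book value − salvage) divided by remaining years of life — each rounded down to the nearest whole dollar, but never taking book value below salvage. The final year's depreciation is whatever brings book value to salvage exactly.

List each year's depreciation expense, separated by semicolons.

$19,769; $14,826; $11,120; $8,340; $7,060; $7,061

Depreciable base = $79,076 − $10,900 = $68,176.
Year 1: DB = ⌊$79,076 × 150%/6⌋ = $19,769; SL = ⌊$68,176/6⌋ = $11,362 → take DB $19,769. Book value $59,307.
Year 2: DB = ⌊$59,307 × 150%/6⌋ = $14,826; SL = ⌊$48,407/5⌋ = $9,681 → take DB $14,826. Book value $44,481.
Year 3: DB = ⌊$44,481 × 150%/6⌋ = $11,120; SL = ⌊$33,581/4⌋ = $8,395 → take DB $11,120. Book value $33,361.
Year 4: DB = ⌊$33,361 × 150%/6⌋ = $8,340; SL = ⌊$22,461/3⌋ = $7,487 → take DB $8,340. Book value $25,021.
Year 5: DB = ⌊$25,021 × 150%/6⌋ = $6,255; SL = ⌊$14,121/2⌋ = $7,060 → take SL $7,060. Book value $17,961.
Year 6 (final): $17,961 − $10,900 = $7,061. Book value $10,900.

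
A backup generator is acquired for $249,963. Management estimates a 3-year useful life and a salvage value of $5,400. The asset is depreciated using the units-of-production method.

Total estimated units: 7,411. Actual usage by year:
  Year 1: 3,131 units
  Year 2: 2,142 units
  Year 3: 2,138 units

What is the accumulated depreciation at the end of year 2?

Depreciable base = $249,963 − $5,400 = $244,563.
Rate = $244,563 / 7,411 units = $33 per unit.
Year 1: 3,131 × $33 = $103,323. Book value $146,640.
Year 2: 2,142 × $33 = $70,686. Book value $75,954.
Accumulated through year 2 = $249,963 − $75,954 = $174,009.

$174,009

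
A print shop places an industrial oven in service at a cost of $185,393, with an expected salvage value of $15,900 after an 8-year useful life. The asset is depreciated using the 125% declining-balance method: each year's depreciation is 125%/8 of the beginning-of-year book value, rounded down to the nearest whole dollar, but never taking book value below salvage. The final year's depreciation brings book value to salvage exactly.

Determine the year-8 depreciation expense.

$40,543

Depreciable base = $185,393 − $15,900 = $169,493.
Year 1: ⌊$185,393 × 125%/8⌋ = $28,967. Book value $156,426.
Year 2: ⌊$156,426 × 125%/8⌋ = $24,441. Book value $131,985.
Year 3: ⌊$131,985 × 125%/8⌋ = $20,622. Book value $111,363.
Year 4: ⌊$111,363 × 125%/8⌋ = $17,400. Book value $93,963.
Year 5: ⌊$93,963 × 125%/8⌋ = $14,681. Book value $79,282.
Year 6: ⌊$79,282 × 125%/8⌋ = $12,387. Book value $66,895.
Year 7: ⌊$66,895 × 125%/8⌋ = $10,452. Book value $56,443.
Year 8 (final): $56,443 − $15,900 = $40,543. Book value $15,900.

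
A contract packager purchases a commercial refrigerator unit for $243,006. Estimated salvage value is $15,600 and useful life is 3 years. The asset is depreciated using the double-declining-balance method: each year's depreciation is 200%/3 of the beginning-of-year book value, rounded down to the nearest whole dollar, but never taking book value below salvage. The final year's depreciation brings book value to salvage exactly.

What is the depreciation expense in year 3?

Depreciable base = $243,006 − $15,600 = $227,406.
Year 1: ⌊$243,006 × 200%/3⌋ = $162,004. Book value $81,002.
Year 2: ⌊$81,002 × 200%/3⌋ = $54,001. Book value $27,001.
Year 3 (final): $27,001 − $15,600 = $11,401. Book value $15,600.

$11,401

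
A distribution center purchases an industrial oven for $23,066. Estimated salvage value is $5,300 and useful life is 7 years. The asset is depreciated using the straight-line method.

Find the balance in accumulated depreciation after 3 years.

Depreciable base = $23,066 − $5,300 = $17,766.
Annual expense = $17,766 / 7 = $2,538.
End of year 1: book value $20,528.
End of year 2: book value $17,990.
End of year 3: book value $15,452.
Accumulated through year 3 = $23,066 − $15,452 = $7,614.

$7,614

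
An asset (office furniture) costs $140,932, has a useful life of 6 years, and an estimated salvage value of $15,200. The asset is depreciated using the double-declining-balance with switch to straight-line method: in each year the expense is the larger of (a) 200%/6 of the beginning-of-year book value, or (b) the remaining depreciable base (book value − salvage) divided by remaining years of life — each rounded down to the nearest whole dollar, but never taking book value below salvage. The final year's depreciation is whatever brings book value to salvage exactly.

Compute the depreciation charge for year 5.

Depreciable base = $140,932 − $15,200 = $125,732.
Year 1: DB = ⌊$140,932 × 200%/6⌋ = $46,977; SL = ⌊$125,732/6⌋ = $20,955 → take DB $46,977. Book value $93,955.
Year 2: DB = ⌊$93,955 × 200%/6⌋ = $31,318; SL = ⌊$78,755/5⌋ = $15,751 → take DB $31,318. Book value $62,637.
Year 3: DB = ⌊$62,637 × 200%/6⌋ = $20,879; SL = ⌊$47,437/4⌋ = $11,859 → take DB $20,879. Book value $41,758.
Year 4: DB = ⌊$41,758 × 200%/6⌋ = $13,919; SL = ⌊$26,558/3⌋ = $8,852 → take DB $13,919. Book value $27,839.
Year 5: DB = ⌊$27,839 × 200%/6⌋ = $9,279; SL = ⌊$12,639/2⌋ = $6,319 → take DB $9,279. Book value $18,560.

$9,279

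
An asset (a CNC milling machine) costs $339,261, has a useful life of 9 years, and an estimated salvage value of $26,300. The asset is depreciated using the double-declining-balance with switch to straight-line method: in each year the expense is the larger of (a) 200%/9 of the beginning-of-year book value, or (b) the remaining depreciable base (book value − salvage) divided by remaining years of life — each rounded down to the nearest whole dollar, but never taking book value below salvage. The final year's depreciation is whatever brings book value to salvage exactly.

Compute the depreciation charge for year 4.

$35,472

Depreciable base = $339,261 − $26,300 = $312,961.
Year 1: DB = ⌊$339,261 × 200%/9⌋ = $75,391; SL = ⌊$312,961/9⌋ = $34,773 → take DB $75,391. Book value $263,870.
Year 2: DB = ⌊$263,870 × 200%/9⌋ = $58,637; SL = ⌊$237,570/8⌋ = $29,696 → take DB $58,637. Book value $205,233.
Year 3: DB = ⌊$205,233 × 200%/9⌋ = $45,607; SL = ⌊$178,933/7⌋ = $25,561 → take DB $45,607. Book value $159,626.
Year 4: DB = ⌊$159,626 × 200%/9⌋ = $35,472; SL = ⌊$133,326/6⌋ = $22,221 → take DB $35,472. Book value $124,154.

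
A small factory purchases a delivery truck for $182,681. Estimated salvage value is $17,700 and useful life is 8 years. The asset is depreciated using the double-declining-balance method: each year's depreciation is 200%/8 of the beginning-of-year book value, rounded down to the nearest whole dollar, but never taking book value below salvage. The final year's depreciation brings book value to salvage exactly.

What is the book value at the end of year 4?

$57,803

Depreciable base = $182,681 − $17,700 = $164,981.
Year 1: ⌊$182,681 × 200%/8⌋ = $45,670. Book value $137,011.
Year 2: ⌊$137,011 × 200%/8⌋ = $34,252. Book value $102,759.
Year 3: ⌊$102,759 × 200%/8⌋ = $25,689. Book value $77,070.
Year 4: ⌊$77,070 × 200%/8⌋ = $19,267. Book value $57,803.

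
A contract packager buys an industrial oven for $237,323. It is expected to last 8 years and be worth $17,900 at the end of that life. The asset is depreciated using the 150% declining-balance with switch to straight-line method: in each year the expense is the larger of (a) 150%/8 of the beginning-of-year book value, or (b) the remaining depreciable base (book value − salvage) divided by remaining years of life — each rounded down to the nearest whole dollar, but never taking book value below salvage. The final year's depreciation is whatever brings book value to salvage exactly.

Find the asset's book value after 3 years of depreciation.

Depreciable base = $237,323 − $17,900 = $219,423.
Year 1: DB = ⌊$237,323 × 150%/8⌋ = $44,498; SL = ⌊$219,423/8⌋ = $27,427 → take DB $44,498. Book value $192,825.
Year 2: DB = ⌊$192,825 × 150%/8⌋ = $36,154; SL = ⌊$174,925/7⌋ = $24,989 → take DB $36,154. Book value $156,671.
Year 3: DB = ⌊$156,671 × 150%/8⌋ = $29,375; SL = ⌊$138,771/6⌋ = $23,128 → take DB $29,375. Book value $127,296.

$127,296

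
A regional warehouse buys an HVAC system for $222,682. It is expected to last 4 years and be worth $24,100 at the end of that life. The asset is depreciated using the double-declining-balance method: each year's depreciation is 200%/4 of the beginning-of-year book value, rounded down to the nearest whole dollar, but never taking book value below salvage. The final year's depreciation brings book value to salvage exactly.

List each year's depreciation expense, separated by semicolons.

$111,341; $55,670; $27,835; $3,736

Depreciable base = $222,682 − $24,100 = $198,582.
Year 1: ⌊$222,682 × 200%/4⌋ = $111,341. Book value $111,341.
Year 2: ⌊$111,341 × 200%/4⌋ = $55,670. Book value $55,671.
Year 3: ⌊$55,671 × 200%/4⌋ = $27,835. Book value $27,836.
Year 4 (final): $27,836 − $24,100 = $3,736. Book value $24,100.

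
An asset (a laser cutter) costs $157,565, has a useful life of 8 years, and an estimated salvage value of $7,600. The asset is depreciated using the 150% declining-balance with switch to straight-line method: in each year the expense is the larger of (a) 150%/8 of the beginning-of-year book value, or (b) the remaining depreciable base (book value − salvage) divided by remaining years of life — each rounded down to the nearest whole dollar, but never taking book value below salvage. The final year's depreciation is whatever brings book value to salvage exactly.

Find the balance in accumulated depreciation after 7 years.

$134,697

Depreciable base = $157,565 − $7,600 = $149,965.
Year 1: DB = ⌊$157,565 × 150%/8⌋ = $29,543; SL = ⌊$149,965/8⌋ = $18,745 → take DB $29,543. Book value $128,022.
Year 2: DB = ⌊$128,022 × 150%/8⌋ = $24,004; SL = ⌊$120,422/7⌋ = $17,203 → take DB $24,004. Book value $104,018.
Year 3: DB = ⌊$104,018 × 150%/8⌋ = $19,503; SL = ⌊$96,418/6⌋ = $16,069 → take DB $19,503. Book value $84,515.
Year 4: DB = ⌊$84,515 × 150%/8⌋ = $15,846; SL = ⌊$76,915/5⌋ = $15,383 → take DB $15,846. Book value $68,669.
Year 5: DB = ⌊$68,669 × 150%/8⌋ = $12,875; SL = ⌊$61,069/4⌋ = $15,267 → take SL $15,267. Book value $53,402.
Year 6: DB = ⌊$53,402 × 150%/8⌋ = $10,012; SL = ⌊$45,802/3⌋ = $15,267 → take SL $15,267. Book value $38,135.
Year 7: DB = ⌊$38,135 × 150%/8⌋ = $7,150; SL = ⌊$30,535/2⌋ = $15,267 → take SL $15,267. Book value $22,868.
Accumulated through year 7 = $157,565 − $22,868 = $134,697.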